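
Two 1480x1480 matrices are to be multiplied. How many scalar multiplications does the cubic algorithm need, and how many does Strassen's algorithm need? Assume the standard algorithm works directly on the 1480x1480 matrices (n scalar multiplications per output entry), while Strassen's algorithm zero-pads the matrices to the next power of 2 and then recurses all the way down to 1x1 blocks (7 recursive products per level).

Matrix multiplication for 1480x1480 matrices:

Strassen's algorithm requires power-of-2 dimensions. Pad 1480x1480 to 2048x2048 (next power of 2).

Standard algorithm: 1480^3 = 3241792000 multiplications
Strassen's algorithm: 7^(log2(2048)) = 7^11 = 1977326743 multiplications
Savings: 3241792000 - 1977326743 = 1264465257 multiplications

Standard: 3241792000 multiplications (1480^3). Strassen: 1977326743 multiplications (7^11, after padding to 2048x2048). Strassen reduces 8 recursive multiplications to 7 at each level.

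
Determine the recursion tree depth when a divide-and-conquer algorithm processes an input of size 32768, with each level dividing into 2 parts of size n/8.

For divide and conquer with division factor 8:

Problem sizes at each level:
Level 0: 32768
Level 1: 4096
Level 2: 512
Level 3: 64
Level 4: 8
Level 5: 1

The root is level 0 and the size-1 base case is level 5 (the tree spans levels 0 through 5, i.e. 6 levels counting the root), so the depth is the number of divisions: log_8(32768) = 5

The recursion tree depth is log_8(32768) = 5. At each level, the problem size is divided by 8, so it takes 5 divisions to reduce to a base case of size 1. The algorithm makes 2 recursive calls at each level.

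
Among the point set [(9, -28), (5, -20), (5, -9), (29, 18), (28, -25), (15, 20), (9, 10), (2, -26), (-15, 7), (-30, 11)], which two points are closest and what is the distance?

Computing all pairwise distances among 10 points:

d((9, -28), (5, -20)) = 8.9443
d((9, -28), (5, -9)) = 19.4165
d((9, -28), (29, 18)) = 50.1597
d((9, -28), (28, -25)) = 19.2354
d((9, -28), (15, 20)) = 48.3735
d((9, -28), (9, 10)) = 38.0
d((9, -28), (2, -26)) = 7.2801
d((9, -28), (-15, 7)) = 42.4382
d((9, -28), (-30, 11)) = 55.1543
d((5, -20), (5, -9)) = 11.0
d((5, -20), (29, 18)) = 44.9444
d((5, -20), (28, -25)) = 23.5372
d((5, -20), (15, 20)) = 41.2311
d((5, -20), (9, 10)) = 30.2655
d((5, -20), (2, -26)) = 6.7082 <-- minimum
d((5, -20), (-15, 7)) = 33.6006
d((5, -20), (-30, 11)) = 46.7547
d((5, -9), (29, 18)) = 36.1248
d((5, -9), (28, -25)) = 28.0179
d((5, -9), (15, 20)) = 30.6757
d((5, -9), (9, 10)) = 19.4165
d((5, -9), (2, -26)) = 17.2627
d((5, -9), (-15, 7)) = 25.6125
d((5, -9), (-30, 11)) = 40.3113
d((29, 18), (28, -25)) = 43.0116
d((29, 18), (15, 20)) = 14.1421
d((29, 18), (9, 10)) = 21.5407
d((29, 18), (2, -26)) = 51.6236
d((29, 18), (-15, 7)) = 45.3542
d((29, 18), (-30, 11)) = 59.4138
d((28, -25), (15, 20)) = 46.8402
d((28, -25), (9, 10)) = 39.8246
d((28, -25), (2, -26)) = 26.0192
d((28, -25), (-15, 7)) = 53.6004
d((28, -25), (-30, 11)) = 68.2642
d((15, 20), (9, 10)) = 11.6619
d((15, 20), (2, -26)) = 47.8017
d((15, 20), (-15, 7)) = 32.6956
d((15, 20), (-30, 11)) = 45.8912
d((9, 10), (2, -26)) = 36.6742
d((9, 10), (-15, 7)) = 24.1868
d((9, 10), (-30, 11)) = 39.0128
d((2, -26), (-15, 7)) = 37.1214
d((2, -26), (-30, 11)) = 48.9183
d((-15, 7), (-30, 11)) = 15.5242

Closest pair: (5, -20) and (2, -26) with distance 6.7082

The closest pair is (5, -20) and (2, -26) with Euclidean distance 6.7082. For 10 points, brute-force pairwise comparison is shown above. For large n, the divide-and-conquer algorithm (sort by x, recurse on halves, check the dividing strip) achieves O(n log n).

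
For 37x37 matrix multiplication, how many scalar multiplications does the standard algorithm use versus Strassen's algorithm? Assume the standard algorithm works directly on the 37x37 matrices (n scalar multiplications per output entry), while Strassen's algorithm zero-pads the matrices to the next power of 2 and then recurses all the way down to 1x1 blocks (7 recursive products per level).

Matrix multiplication for 37x37 matrices:

Strassen's algorithm requires power-of-2 dimensions. Pad 37x37 to 64x64 (next power of 2).

Standard algorithm: 37^3 = 50653 multiplications
Strassen's algorithm: 7^(log2(64)) = 7^6 = 117649 multiplications
Difference: 50653 - 117649 = -66996 (Strassen uses MORE here due to padding overhead — for small or just-over-power-of-2 n, padding can outweigh the per-level savings)

Standard: 50653 multiplications (37^3). Strassen: 117649 multiplications (7^6, after padding to 64x64). Strassen reduces 8 recursive multiplications to 7 at each level.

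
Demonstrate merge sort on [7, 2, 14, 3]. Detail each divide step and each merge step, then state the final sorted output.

Merge sort trace:

Split: [7, 2, 14, 3] -> [7, 2] and [14, 3]
  Split: [7, 2] -> [7] and [2]
  Merge: [7] + [2] -> [2, 7]
  Split: [14, 3] -> [14] and [3]
  Merge: [14] + [3] -> [3, 14]
Merge: [2, 7] + [3, 14] -> [2, 3, 7, 14]

Final sorted array: [2, 3, 7, 14]

The merge sort proceeds by recursively splitting the array and merging sorted halves.
After all merges, the sorted array is [2, 3, 7, 14].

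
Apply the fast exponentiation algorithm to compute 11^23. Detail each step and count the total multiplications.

Computing 11^23 by squaring (build up from 11^1; each line after the first costs one multiplication):

11^1 = 11
11^2 = (11^1)^2 = 11^2 = 121
11^4 = (11^2)^2 = 121^2 = 14641
11^5 = 11 * 11^4 = 11 * 14641 = 161051
11^10 = (11^5)^2 = 161051^2 = 25937424601
11^11 = 11 * 11^10 = 11 * 25937424601 = 285311670611
11^22 = (11^11)^2 = 285311670611^2 = 81402749386839761113321
11^23 = 11 * 11^22 = 11 * 81402749386839761113321 = 895430243255237372246531

Result: 895430243255237372246531
Multiplications needed: 7 (7 lines after 11^1)

11^23 = 895430243255237372246531. Using exponentiation by squaring, this requires 7 multiplications. The key idea: if the exponent is even, square the half-power; if odd, multiply by the base once.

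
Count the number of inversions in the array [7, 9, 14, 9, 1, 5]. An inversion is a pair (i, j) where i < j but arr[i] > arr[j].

Finding inversions in [7, 9, 14, 9, 1, 5]:

(0, 4): arr[0]=7 > arr[4]=1
(0, 5): arr[0]=7 > arr[5]=5
(1, 4): arr[1]=9 > arr[4]=1
(1, 5): arr[1]=9 > arr[5]=5
(2, 3): arr[2]=14 > arr[3]=9
(2, 4): arr[2]=14 > arr[4]=1
(2, 5): arr[2]=14 > arr[5]=5
(3, 4): arr[3]=9 > arr[4]=1
(3, 5): arr[3]=9 > arr[5]=5

Total inversions: 9

The array has 9 inversion(s): (0,4), (0,5), (1,4), (1,5), (2,3), (2,4), (2,5), (3,4), (3,5). Each pair (i,j) satisfies i < j and arr[i] > arr[j].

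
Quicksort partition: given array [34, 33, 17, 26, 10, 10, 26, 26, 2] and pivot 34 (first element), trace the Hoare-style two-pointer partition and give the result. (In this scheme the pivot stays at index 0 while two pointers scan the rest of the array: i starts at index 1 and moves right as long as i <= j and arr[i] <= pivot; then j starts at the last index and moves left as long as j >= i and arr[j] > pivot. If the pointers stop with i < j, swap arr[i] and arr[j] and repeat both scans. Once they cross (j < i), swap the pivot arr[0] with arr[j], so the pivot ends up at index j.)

Hoare-style two-pointer partition with pivot = 34:

Initial array: [34, 33, 17, 26, 10, 10, 26, 26, 2]

Pointers start at i = 1, j = 8.
i ends at 9, j ends at 8: the pointers have crossed (j < i), so scanning stops.

Swap pivot arr[0] with arr[8] to place pivot at position 8: [2, 33, 17, 26, 10, 10, 26, 26, 34]
Pivot position: 8

After partitioning with pivot 34, the array becomes [2, 33, 17, 26, 10, 10, 26, 26, 34]. The pivot is placed at index 8. All elements to the left of the pivot are <= 34, and all elements to the right are > 34.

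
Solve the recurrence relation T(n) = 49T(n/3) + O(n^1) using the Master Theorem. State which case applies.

Master Theorem for T(n) = 49T(n/3) + O(n^1):

a = 49, b = 3, c = 1
log_b(a) = log_3(49) = 3.5425

Case 1: c = 1 < log_3(49) = 3.5425
T(n) = O(n^(log_3 49))

For T(n) = 49T(n/3) + O(n^1): log_3(49) = 3.5425. This is Case 1 of the Master Theorem (c < log_b(a), work dominated by leaves), giving O(n^(log_3 49)).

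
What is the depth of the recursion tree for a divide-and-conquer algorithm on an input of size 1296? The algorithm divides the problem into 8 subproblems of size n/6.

For divide and conquer with division factor 6:

Problem sizes at each level:
Level 0: 1296
Level 1: 216
Level 2: 36
Level 3: 6
Level 4: 1

The root is level 0 and the size-1 base case is level 4 (the tree spans levels 0 through 4, i.e. 5 levels counting the root), so the depth is the number of divisions: log_6(1296) = 4

The recursion tree depth is log_6(1296) = 4. At each level, the problem size is divided by 6, so it takes 4 divisions to reduce to a base case of size 1. The algorithm makes 8 recursive calls at each level.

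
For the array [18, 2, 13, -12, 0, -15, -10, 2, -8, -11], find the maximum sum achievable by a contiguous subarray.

Using Kadane's algorithm on [18, 2, 13, -12, 0, -15, -10, 2, -8, -11]:

Scanning through the array:
Position 1 (value 2): max_ending_here = 20, max_so_far = 20
Position 2 (value 13): max_ending_here = 33, max_so_far = 33
Position 3 (value -12): max_ending_here = 21, max_so_far = 33
Position 4 (value 0): max_ending_here = 21, max_so_far = 33
Position 5 (value -15): max_ending_here = 6, max_so_far = 33
Position 6 (value -10): max_ending_here = -4, max_so_far = 33
Position 7 (value 2): max_ending_here = 2, max_so_far = 33
Position 8 (value -8): max_ending_here = -6, max_so_far = 33
Position 9 (value -11): max_ending_here = -11, max_so_far = 33

Maximum subarray: [18, 2, 13]
Maximum sum: 33

The maximum subarray is [18, 2, 13] with sum 33. This subarray runs from index 0 to index 2.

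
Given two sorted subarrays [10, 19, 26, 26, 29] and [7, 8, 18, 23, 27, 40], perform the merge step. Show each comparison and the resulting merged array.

Merging process:

Compare 10 vs 7: take 7 from right. Merged: [7]
Compare 10 vs 8: take 8 from right. Merged: [7, 8]
Compare 10 vs 18: take 10 from left. Merged: [7, 8, 10]
Compare 19 vs 18: take 18 from right. Merged: [7, 8, 10, 18]
Compare 19 vs 23: take 19 from left. Merged: [7, 8, 10, 18, 19]
Compare 26 vs 23: take 23 from right. Merged: [7, 8, 10, 18, 19, 23]
Compare 26 vs 27: take 26 from left. Merged: [7, 8, 10, 18, 19, 23, 26]
Compare 26 vs 27: take 26 from left. Merged: [7, 8, 10, 18, 19, 23, 26, 26]
Compare 29 vs 27: take 27 from right. Merged: [7, 8, 10, 18, 19, 23, 26, 26, 27]
Compare 29 vs 40: take 29 from left. Merged: [7, 8, 10, 18, 19, 23, 26, 26, 27, 29]
Append remaining from right: [40]. Merged: [7, 8, 10, 18, 19, 23, 26, 26, 27, 29, 40]

Final merged array: [7, 8, 10, 18, 19, 23, 26, 26, 27, 29, 40]
Total comparisons: 10

The merged array is [7, 8, 10, 18, 19, 23, 26, 26, 27, 29, 40], requiring 10 comparisons. The merge step runs in O(n) time where n is the total number of elements.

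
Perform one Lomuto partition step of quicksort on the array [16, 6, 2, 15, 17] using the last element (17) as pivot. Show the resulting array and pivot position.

Lomuto partition with pivot = 17:

Initial array: [16, 6, 2, 15, 17]

arr[0]=16 <= 17: swap with position 0, array becomes [16, 6, 2, 15, 17]
arr[1]=6 <= 17: swap with position 1, array becomes [16, 6, 2, 15, 17]
arr[2]=2 <= 17: swap with position 2, array becomes [16, 6, 2, 15, 17]
arr[3]=15 <= 17: swap with position 3, array becomes [16, 6, 2, 15, 17]

Place pivot at position 4: [16, 6, 2, 15, 17]
Pivot position: 4

After partitioning with pivot 17, the array becomes [16, 6, 2, 15, 17]. The pivot is placed at index 4. All elements to the left of the pivot are <= 17, and all elements to the right are > 17.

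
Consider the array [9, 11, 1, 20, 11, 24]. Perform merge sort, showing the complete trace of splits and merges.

Merge sort trace:

Split: [9, 11, 1, 20, 11, 24] -> [9, 11, 1] and [20, 11, 24]
  Split: [9, 11, 1] -> [9] and [11, 1]
    Split: [11, 1] -> [11] and [1]
    Merge: [11] + [1] -> [1, 11]
  Merge: [9] + [1, 11] -> [1, 9, 11]
  Split: [20, 11, 24] -> [20] and [11, 24]
    Split: [11, 24] -> [11] and [24]
    Merge: [11] + [24] -> [11, 24]
  Merge: [20] + [11, 24] -> [11, 20, 24]
Merge: [1, 9, 11] + [11, 20, 24] -> [1, 9, 11, 11, 20, 24]

Final sorted array: [1, 9, 11, 11, 20, 24]

The merge sort proceeds by recursively splitting the array and merging sorted halves.
After all merges, the sorted array is [1, 9, 11, 11, 20, 24].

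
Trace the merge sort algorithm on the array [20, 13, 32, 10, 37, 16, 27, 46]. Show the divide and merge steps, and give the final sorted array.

Merge sort trace:

Split: [20, 13, 32, 10, 37, 16, 27, 46] -> [20, 13, 32, 10] and [37, 16, 27, 46]
  Split: [20, 13, 32, 10] -> [20, 13] and [32, 10]
    Split: [20, 13] -> [20] and [13]
    Merge: [20] + [13] -> [13, 20]
    Split: [32, 10] -> [32] and [10]
    Merge: [32] + [10] -> [10, 32]
  Merge: [13, 20] + [10, 32] -> [10, 13, 20, 32]
  Split: [37, 16, 27, 46] -> [37, 16] and [27, 46]
    Split: [37, 16] -> [37] and [16]
    Merge: [37] + [16] -> [16, 37]
    Split: [27, 46] -> [27] and [46]
    Merge: [27] + [46] -> [27, 46]
  Merge: [16, 37] + [27, 46] -> [16, 27, 37, 46]
Merge: [10, 13, 20, 32] + [16, 27, 37, 46] -> [10, 13, 16, 20, 27, 32, 37, 46]

Final sorted array: [10, 13, 16, 20, 27, 32, 37, 46]

The merge sort proceeds by recursively splitting the array and merging sorted halves.
After all merges, the sorted array is [10, 13, 16, 20, 27, 32, 37, 46].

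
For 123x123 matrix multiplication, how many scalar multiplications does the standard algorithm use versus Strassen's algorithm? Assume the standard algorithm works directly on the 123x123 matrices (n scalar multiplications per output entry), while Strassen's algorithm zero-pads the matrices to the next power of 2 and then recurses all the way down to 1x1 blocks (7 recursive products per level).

Matrix multiplication for 123x123 matrices:

Strassen's algorithm requires power-of-2 dimensions. Pad 123x123 to 128x128 (next power of 2).

Standard algorithm: 123^3 = 1860867 multiplications
Strassen's algorithm: 7^(log2(128)) = 7^7 = 823543 multiplications
Savings: 1860867 - 823543 = 1037324 multiplications

Standard: 1860867 multiplications (123^3). Strassen: 823543 multiplications (7^7, after padding to 128x128). Strassen reduces 8 recursive multiplications to 7 at each level.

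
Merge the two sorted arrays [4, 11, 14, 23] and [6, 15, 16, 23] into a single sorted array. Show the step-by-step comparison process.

Merging process:

Compare 4 vs 6: take 4 from left. Merged: [4]
Compare 11 vs 6: take 6 from right. Merged: [4, 6]
Compare 11 vs 15: take 11 from left. Merged: [4, 6, 11]
Compare 14 vs 15: take 14 from left. Merged: [4, 6, 11, 14]
Compare 23 vs 15: take 15 from right. Merged: [4, 6, 11, 14, 15]
Compare 23 vs 16: take 16 from right. Merged: [4, 6, 11, 14, 15, 16]
Compare 23 vs 23: take 23 from left. Merged: [4, 6, 11, 14, 15, 16, 23]
Append remaining from right: [23]. Merged: [4, 6, 11, 14, 15, 16, 23, 23]

Final merged array: [4, 6, 11, 14, 15, 16, 23, 23]
Total comparisons: 7

The merged array is [4, 6, 11, 14, 15, 16, 23, 23], requiring 7 comparisons. The merge step runs in O(n) time where n is the total number of elements.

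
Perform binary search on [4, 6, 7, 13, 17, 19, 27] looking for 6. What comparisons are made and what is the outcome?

Binary search for 6 in [4, 6, 7, 13, 17, 19, 27]:

lo=0, hi=6, mid=3, arr[mid]=13 -> 13 > 6, search left half
lo=0, hi=2, mid=1, arr[mid]=6 -> Found target at index 1!

Binary search finds 6 at index 1 after 2 comparisons. The search repeatedly halves the search space by comparing with the middle element.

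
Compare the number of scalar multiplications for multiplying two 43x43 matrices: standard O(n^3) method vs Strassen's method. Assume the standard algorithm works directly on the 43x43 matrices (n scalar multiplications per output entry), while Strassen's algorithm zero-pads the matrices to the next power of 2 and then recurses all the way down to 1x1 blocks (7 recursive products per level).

Matrix multiplication for 43x43 matrices:

Strassen's algorithm requires power-of-2 dimensions. Pad 43x43 to 64x64 (next power of 2).

Standard algorithm: 43^3 = 79507 multiplications
Strassen's algorithm: 7^(log2(64)) = 7^6 = 117649 multiplications
Difference: 79507 - 117649 = -38142 (Strassen uses MORE here due to padding overhead — for small or just-over-power-of-2 n, padding can outweigh the per-level savings)

Standard: 79507 multiplications (43^3). Strassen: 117649 multiplications (7^6, after padding to 64x64). Strassen reduces 8 recursive multiplications to 7 at each level.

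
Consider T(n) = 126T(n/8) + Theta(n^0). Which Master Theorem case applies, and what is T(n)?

Master Theorem for T(n) = 126T(n/8) + O(n^0):

a = 126, b = 8, c = 0
log_b(a) = log_8(126) = 2.3258

Case 1: c = 0 < log_8(126) = 2.3258
T(n) = O(n^(log_8 126))

For T(n) = 126T(n/8) + O(n^0): log_8(126) = 2.3258. This is Case 1 of the Master Theorem (c < log_b(a), work dominated by leaves), giving O(n^(log_8 126)).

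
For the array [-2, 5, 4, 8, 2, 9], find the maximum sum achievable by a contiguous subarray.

Using Kadane's algorithm on [-2, 5, 4, 8, 2, 9]:

Scanning through the array:
Position 1 (value 5): max_ending_here = 5, max_so_far = 5
Position 2 (value 4): max_ending_here = 9, max_so_far = 9
Position 3 (value 8): max_ending_here = 17, max_so_far = 17
Position 4 (value 2): max_ending_here = 19, max_so_far = 19
Position 5 (value 9): max_ending_here = 28, max_so_far = 28

Maximum subarray: [5, 4, 8, 2, 9]
Maximum sum: 28

The maximum subarray is [5, 4, 8, 2, 9] with sum 28. This subarray runs from index 1 to index 5.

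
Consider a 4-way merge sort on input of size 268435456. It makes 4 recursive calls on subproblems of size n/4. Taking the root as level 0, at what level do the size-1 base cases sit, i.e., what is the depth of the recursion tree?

For divide and conquer with division factor 4:

Problem sizes at each level:
Level 0: 268435456
Level 1: 67108864
Level 2: 16777216
Level 3: 4194304
Level 4: 1048576
Level 5: 262144
Level 6: 65536
Level 7: 16384
Level 8: 4096
Level 9: 1024
Level 10: 256
Level 11: 64
Level 12: 16
Level 13: 4
Level 14: 1

The root is level 0 and the size-1 base case is level 14 (the tree spans levels 0 through 14, i.e. 15 levels counting the root), so the depth is the number of divisions: log_4(268435456) = 14

The recursion tree depth is log_4(268435456) = 14. At each level, the problem size is divided by 4, so it takes 14 divisions to reduce to a base case of size 1. The algorithm makes 4 recursive calls at each level.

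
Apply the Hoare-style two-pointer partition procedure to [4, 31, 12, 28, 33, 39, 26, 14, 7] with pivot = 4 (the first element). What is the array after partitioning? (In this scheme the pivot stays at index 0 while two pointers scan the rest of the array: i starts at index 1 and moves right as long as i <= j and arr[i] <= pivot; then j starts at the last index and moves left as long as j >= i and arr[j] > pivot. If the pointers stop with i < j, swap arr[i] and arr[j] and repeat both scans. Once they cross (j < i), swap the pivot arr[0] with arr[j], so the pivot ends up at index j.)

Hoare-style two-pointer partition with pivot = 4:

Initial array: [4, 31, 12, 28, 33, 39, 26, 14, 7]

Pointers start at i = 1, j = 8.
i ends at 1, j ends at 0: the pointers have crossed (j < i), so scanning stops.

j = 0, so swapping arr[0] with arr[j] leaves the pivot at position 0: [4, 31, 12, 28, 33, 39, 26, 14, 7]
Pivot position: 0

After partitioning with pivot 4, the array becomes [4, 31, 12, 28, 33, 39, 26, 14, 7]. The pivot is placed at index 0. All elements to the left of the pivot are <= 4, and all elements to the right are > 4.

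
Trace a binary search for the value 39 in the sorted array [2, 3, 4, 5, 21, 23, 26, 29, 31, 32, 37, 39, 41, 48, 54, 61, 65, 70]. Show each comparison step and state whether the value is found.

Binary search for 39 in [2, 3, 4, 5, 21, 23, 26, 29, 31, 32, 37, 39, 41, 48, 54, 61, 65, 70]:

lo=0, hi=17, mid=8, arr[mid]=31 -> 31 < 39, search right half
lo=9, hi=17, mid=13, arr[mid]=48 -> 48 > 39, search left half
lo=9, hi=12, mid=10, arr[mid]=37 -> 37 < 39, search right half
lo=11, hi=12, mid=11, arr[mid]=39 -> Found target at index 11!

Binary search finds 39 at index 11 after 4 comparisons. The search repeatedly halves the search space by comparing with the middle element.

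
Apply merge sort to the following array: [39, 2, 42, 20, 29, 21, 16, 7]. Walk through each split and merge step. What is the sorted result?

Merge sort trace:

Split: [39, 2, 42, 20, 29, 21, 16, 7] -> [39, 2, 42, 20] and [29, 21, 16, 7]
  Split: [39, 2, 42, 20] -> [39, 2] and [42, 20]
    Split: [39, 2] -> [39] and [2]
    Merge: [39] + [2] -> [2, 39]
    Split: [42, 20] -> [42] and [20]
    Merge: [42] + [20] -> [20, 42]
  Merge: [2, 39] + [20, 42] -> [2, 20, 39, 42]
  Split: [29, 21, 16, 7] -> [29, 21] and [16, 7]
    Split: [29, 21] -> [29] and [21]
    Merge: [29] + [21] -> [21, 29]
    Split: [16, 7] -> [16] and [7]
    Merge: [16] + [7] -> [7, 16]
  Merge: [21, 29] + [7, 16] -> [7, 16, 21, 29]
Merge: [2, 20, 39, 42] + [7, 16, 21, 29] -> [2, 7, 16, 20, 21, 29, 39, 42]

Final sorted array: [2, 7, 16, 20, 21, 29, 39, 42]

The merge sort proceeds by recursively splitting the array and merging sorted halves.
After all merges, the sorted array is [2, 7, 16, 20, 21, 29, 39, 42].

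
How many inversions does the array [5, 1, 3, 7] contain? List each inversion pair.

Finding inversions in [5, 1, 3, 7]:

(0, 1): arr[0]=5 > arr[1]=1
(0, 2): arr[0]=5 > arr[2]=3

Total inversions: 2

The array has 2 inversion(s): (0,1), (0,2). Each pair (i,j) satisfies i < j and arr[i] > arr[j].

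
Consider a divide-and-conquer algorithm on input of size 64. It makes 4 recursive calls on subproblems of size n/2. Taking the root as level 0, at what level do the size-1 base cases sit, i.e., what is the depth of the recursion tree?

For divide and conquer with division factor 2:

Problem sizes at each level:
Level 0: 64
Level 1: 32
Level 2: 16
Level 3: 8
Level 4: 4
Level 5: 2
Level 6: 1

The root is level 0 and the size-1 base case is level 6 (the tree spans levels 0 through 6, i.e. 7 levels counting the root), so the depth is the number of divisions: log_2(64) = 6

The recursion tree depth is log_2(64) = 6. At each level, the problem size is divided by 2, so it takes 6 divisions to reduce to a base case of size 1. The algorithm makes 4 recursive calls at each level.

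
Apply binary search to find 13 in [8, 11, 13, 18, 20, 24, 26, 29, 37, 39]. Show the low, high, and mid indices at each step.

Binary search for 13 in [8, 11, 13, 18, 20, 24, 26, 29, 37, 39]:

lo=0, hi=9, mid=4, arr[mid]=20 -> 20 > 13, search left half
lo=0, hi=3, mid=1, arr[mid]=11 -> 11 < 13, search right half
lo=2, hi=3, mid=2, arr[mid]=13 -> Found target at index 2!

Binary search finds 13 at index 2 after 3 comparisons. The search repeatedly halves the search space by comparing with the middle element.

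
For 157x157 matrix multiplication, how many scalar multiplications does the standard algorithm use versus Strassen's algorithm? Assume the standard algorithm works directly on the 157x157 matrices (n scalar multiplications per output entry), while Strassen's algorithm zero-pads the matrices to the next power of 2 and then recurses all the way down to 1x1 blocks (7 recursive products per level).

Matrix multiplication for 157x157 matrices:

Strassen's algorithm requires power-of-2 dimensions. Pad 157x157 to 256x256 (next power of 2).

Standard algorithm: 157^3 = 3869893 multiplications
Strassen's algorithm: 7^(log2(256)) = 7^8 = 5764801 multiplications
Difference: 3869893 - 5764801 = -1894908 (Strassen uses MORE here due to padding overhead — for small or just-over-power-of-2 n, padding can outweigh the per-level savings)

Standard: 3869893 multiplications (157^3). Strassen: 5764801 multiplications (7^8, after padding to 256x256). Strassen reduces 8 recursive multiplications to 7 at each level.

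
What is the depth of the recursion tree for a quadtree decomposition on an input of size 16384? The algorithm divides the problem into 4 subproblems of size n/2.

For divide and conquer with division factor 2:

Problem sizes at each level:
Level 0: 16384
Level 1: 8192
Level 2: 4096
Level 3: 2048
Level 4: 1024
Level 5: 512
Level 6: 256
Level 7: 128
Level 8: 64
Level 9: 32
Level 10: 16
Level 11: 8
Level 12: 4
Level 13: 2
Level 14: 1

The root is level 0 and the size-1 base case is level 14 (the tree spans levels 0 through 14, i.e. 15 levels counting the root), so the depth is the number of divisions: log_2(16384) = 14

The recursion tree depth is log_2(16384) = 14. At each level, the problem size is divided by 2, so it takes 14 divisions to reduce to a base case of size 1. The algorithm makes 4 recursive calls at each level.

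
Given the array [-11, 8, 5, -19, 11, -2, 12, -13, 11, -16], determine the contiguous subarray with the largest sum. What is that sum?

Using Kadane's algorithm on [-11, 8, 5, -19, 11, -2, 12, -13, 11, -16]:

Scanning through the array:
Position 1 (value 8): max_ending_here = 8, max_so_far = 8
Position 2 (value 5): max_ending_here = 13, max_so_far = 13
Position 3 (value -19): max_ending_here = -6, max_so_far = 13
Position 4 (value 11): max_ending_here = 11, max_so_far = 13
Position 5 (value -2): max_ending_here = 9, max_so_far = 13
Position 6 (value 12): max_ending_here = 21, max_so_far = 21
Position 7 (value -13): max_ending_here = 8, max_so_far = 21
Position 8 (value 11): max_ending_here = 19, max_so_far = 21
Position 9 (value -16): max_ending_here = 3, max_so_far = 21

Maximum subarray: [11, -2, 12]
Maximum sum: 21

The maximum subarray is [11, -2, 12] with sum 21. This subarray runs from index 4 to index 6.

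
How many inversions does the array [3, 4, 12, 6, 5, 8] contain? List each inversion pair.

Finding inversions in [3, 4, 12, 6, 5, 8]:

(2, 3): arr[2]=12 > arr[3]=6
(2, 4): arr[2]=12 > arr[4]=5
(2, 5): arr[2]=12 > arr[5]=8
(3, 4): arr[3]=6 > arr[4]=5

Total inversions: 4

The array has 4 inversion(s): (2,3), (2,4), (2,5), (3,4). Each pair (i,j) satisfies i < j and arr[i] > arr[j].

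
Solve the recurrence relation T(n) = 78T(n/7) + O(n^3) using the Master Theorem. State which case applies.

Master Theorem for T(n) = 78T(n/7) + O(n^3):

a = 78, b = 7, c = 3
log_b(a) = log_7(78) = 2.2389

Case 3: c = 3 > log_7(78) = 2.2389
T(n) = O(n^3) = O(n^3)

For T(n) = 78T(n/7) + O(n^3): log_7(78) = 2.2389. This is Case 3 of the Master Theorem (c > log_b(a), work dominated by root), giving O(n^3).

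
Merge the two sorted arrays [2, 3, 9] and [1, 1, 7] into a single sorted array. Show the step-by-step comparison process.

Merging process:

Compare 2 vs 1: take 1 from right. Merged: [1]
Compare 2 vs 1: take 1 from right. Merged: [1, 1]
Compare 2 vs 7: take 2 from left. Merged: [1, 1, 2]
Compare 3 vs 7: take 3 from left. Merged: [1, 1, 2, 3]
Compare 9 vs 7: take 7 from right. Merged: [1, 1, 2, 3, 7]
Append remaining from left: [9]. Merged: [1, 1, 2, 3, 7, 9]

Final merged array: [1, 1, 2, 3, 7, 9]
Total comparisons: 5

The merged array is [1, 1, 2, 3, 7, 9], requiring 5 comparisons. The merge step runs in O(n) time where n is the total number of elements.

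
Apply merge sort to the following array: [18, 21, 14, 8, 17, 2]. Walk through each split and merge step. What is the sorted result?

Merge sort trace:

Split: [18, 21, 14, 8, 17, 2] -> [18, 21, 14] and [8, 17, 2]
  Split: [18, 21, 14] -> [18] and [21, 14]
    Split: [21, 14] -> [21] and [14]
    Merge: [21] + [14] -> [14, 21]
  Merge: [18] + [14, 21] -> [14, 18, 21]
  Split: [8, 17, 2] -> [8] and [17, 2]
    Split: [17, 2] -> [17] and [2]
    Merge: [17] + [2] -> [2, 17]
  Merge: [8] + [2, 17] -> [2, 8, 17]
Merge: [14, 18, 21] + [2, 8, 17] -> [2, 8, 14, 17, 18, 21]

Final sorted array: [2, 8, 14, 17, 18, 21]

The merge sort proceeds by recursively splitting the array and merging sorted halves.
After all merges, the sorted array is [2, 8, 14, 17, 18, 21].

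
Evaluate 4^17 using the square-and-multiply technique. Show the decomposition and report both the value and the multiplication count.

Computing 4^17 by squaring (build up from 4^1; each line after the first costs one multiplication):

4^1 = 4
4^2 = (4^1)^2 = 4^2 = 16
4^4 = (4^2)^2 = 16^2 = 256
4^8 = (4^4)^2 = 256^2 = 65536
4^16 = (4^8)^2 = 65536^2 = 4294967296
4^17 = 4 * 4^16 = 4 * 4294967296 = 17179869184

Result: 17179869184
Multiplications needed: 5 (5 lines after 4^1)

4^17 = 17179869184. Using exponentiation by squaring, this requires 5 multiplications. The key idea: if the exponent is even, square the half-power; if odd, multiply by the base once.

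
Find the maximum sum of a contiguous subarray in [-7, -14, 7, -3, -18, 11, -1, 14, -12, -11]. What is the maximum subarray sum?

Using Kadane's algorithm on [-7, -14, 7, -3, -18, 11, -1, 14, -12, -11]:

Scanning through the array:
Position 1 (value -14): max_ending_here = -14, max_so_far = -7
Position 2 (value 7): max_ending_here = 7, max_so_far = 7
Position 3 (value -3): max_ending_here = 4, max_so_far = 7
Position 4 (value -18): max_ending_here = -14, max_so_far = 7
Position 5 (value 11): max_ending_here = 11, max_so_far = 11
Position 6 (value -1): max_ending_here = 10, max_so_far = 11
Position 7 (value 14): max_ending_here = 24, max_so_far = 24
Position 8 (value -12): max_ending_here = 12, max_so_far = 24
Position 9 (value -11): max_ending_here = 1, max_so_far = 24

Maximum subarray: [11, -1, 14]
Maximum sum: 24

The maximum subarray is [11, -1, 14] with sum 24. This subarray runs from index 5 to index 7.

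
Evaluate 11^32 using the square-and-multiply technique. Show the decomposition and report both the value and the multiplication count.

Computing 11^32 by squaring (build up from 11^1; each line after the first costs one multiplication):

11^1 = 11
11^2 = (11^1)^2 = 11^2 = 121
11^4 = (11^2)^2 = 121^2 = 14641
11^8 = (11^4)^2 = 14641^2 = 214358881
11^16 = (11^8)^2 = 214358881^2 = 45949729863572161
11^32 = (11^16)^2 = 45949729863572161^2 = 2111377674535255285545615254209921

Result: 2111377674535255285545615254209921
Multiplications needed: 5 (5 lines after 11^1)

11^32 = 2111377674535255285545615254209921. Using exponentiation by squaring, this requires 5 multiplications. The key idea: if the exponent is even, square the half-power; if odd, multiply by the base once.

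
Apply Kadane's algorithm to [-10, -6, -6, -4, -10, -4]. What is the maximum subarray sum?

Using Kadane's algorithm on [-10, -6, -6, -4, -10, -4]:

Scanning through the array:
Position 1 (value -6): max_ending_here = -6, max_so_far = -6
Position 2 (value -6): max_ending_here = -6, max_so_far = -6
Position 3 (value -4): max_ending_here = -4, max_so_far = -4
Position 4 (value -10): max_ending_here = -10, max_so_far = -4
Position 5 (value -4): max_ending_here = -4, max_so_far = -4

Maximum subarray: [-4]
Maximum sum: -4

The maximum subarray is [-4] with sum -4. This subarray runs from index 3 to index 3.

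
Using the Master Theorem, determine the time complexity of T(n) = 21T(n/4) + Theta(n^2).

Master Theorem for T(n) = 21T(n/4) + O(n^2):

a = 21, b = 4, c = 2
log_b(a) = log_4(21) = 2.1962

Case 1: c = 2 < log_4(21) = 2.1962
T(n) = O(n^(log_4 21))

For T(n) = 21T(n/4) + O(n^2): log_4(21) = 2.1962. This is Case 1 of the Master Theorem (c < log_b(a), work dominated by leaves), giving O(n^(log_4 21)).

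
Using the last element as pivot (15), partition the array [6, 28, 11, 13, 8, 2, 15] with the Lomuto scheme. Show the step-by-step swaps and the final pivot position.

Lomuto partition with pivot = 15:

Initial array: [6, 28, 11, 13, 8, 2, 15]

arr[0]=6 <= 15: swap with position 0, array becomes [6, 28, 11, 13, 8, 2, 15]
arr[1]=28 > 15: no swap
arr[2]=11 <= 15: swap with position 1, array becomes [6, 11, 28, 13, 8, 2, 15]
arr[3]=13 <= 15: swap with position 2, array becomes [6, 11, 13, 28, 8, 2, 15]
arr[4]=8 <= 15: swap with position 3, array becomes [6, 11, 13, 8, 28, 2, 15]
arr[5]=2 <= 15: swap with position 4, array becomes [6, 11, 13, 8, 2, 28, 15]

Place pivot at position 5: [6, 11, 13, 8, 2, 15, 28]
Pivot position: 5

After partitioning with pivot 15, the array becomes [6, 11, 13, 8, 2, 15, 28]. The pivot is placed at index 5. All elements to the left of the pivot are <= 15, and all elements to the right are > 15.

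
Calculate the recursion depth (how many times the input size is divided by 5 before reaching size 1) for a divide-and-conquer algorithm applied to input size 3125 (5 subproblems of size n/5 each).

For divide and conquer with division factor 5:

Problem sizes at each level:
Level 0: 3125
Level 1: 625
Level 2: 125
Level 3: 25
Level 4: 5
Level 5: 1

The root is level 0 and the size-1 base case is level 5 (the tree spans levels 0 through 5, i.e. 6 levels counting the root), so the depth is the number of divisions: log_5(3125) = 5

The recursion tree depth is log_5(3125) = 5. At each level, the problem size is divided by 5, so it takes 5 divisions to reduce to a base case of size 1. The algorithm makes 5 recursive calls at each level.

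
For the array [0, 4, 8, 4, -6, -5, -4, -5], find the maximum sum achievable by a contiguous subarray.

Using Kadane's algorithm on [0, 4, 8, 4, -6, -5, -4, -5]:

Scanning through the array:
Position 1 (value 4): max_ending_here = 4, max_so_far = 4
Position 2 (value 8): max_ending_here = 12, max_so_far = 12
Position 3 (value 4): max_ending_here = 16, max_so_far = 16
Position 4 (value -6): max_ending_here = 10, max_so_far = 16
Position 5 (value -5): max_ending_here = 5, max_so_far = 16
Position 6 (value -4): max_ending_here = 1, max_so_far = 16
Position 7 (value -5): max_ending_here = -4, max_so_far = 16

Maximum subarray: [0, 4, 8, 4]
Maximum sum: 16

The maximum subarray is [0, 4, 8, 4] with sum 16. This subarray runs from index 0 to index 3.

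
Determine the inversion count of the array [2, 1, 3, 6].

Finding inversions in [2, 1, 3, 6]:

(0, 1): arr[0]=2 > arr[1]=1

Total inversions: 1

The array has 1 inversion(s): (0,1). Each pair (i,j) satisfies i < j and arr[i] > arr[j].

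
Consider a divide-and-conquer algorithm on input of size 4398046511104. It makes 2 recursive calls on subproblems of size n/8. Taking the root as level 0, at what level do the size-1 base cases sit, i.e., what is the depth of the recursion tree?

For divide and conquer with division factor 8:

Problem sizes at each level:
Level 0: 4398046511104
Level 1: 549755813888
Level 2: 68719476736
Level 3: 8589934592
Level 4: 1073741824
Level 5: 134217728
Level 6: 16777216
Level 7: 2097152
Level 8: 262144
Level 9: 32768
Level 10: 4096
Level 11: 512
Level 12: 64
Level 13: 8
Level 14: 1

The root is level 0 and the size-1 base case is level 14 (the tree spans levels 0 through 14, i.e. 15 levels counting the root), so the depth is the number of divisions: log_8(4398046511104) = 14

The recursion tree depth is log_8(4398046511104) = 14. At each level, the problem size is divided by 8, so it takes 14 divisions to reduce to a base case of size 1. The algorithm makes 2 recursive calls at each level.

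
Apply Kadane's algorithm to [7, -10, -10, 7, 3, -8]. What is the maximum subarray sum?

Using Kadane's algorithm on [7, -10, -10, 7, 3, -8]:

Scanning through the array:
Position 1 (value -10): max_ending_here = -3, max_so_far = 7
Position 2 (value -10): max_ending_here = -10, max_so_far = 7
Position 3 (value 7): max_ending_here = 7, max_so_far = 7
Position 4 (value 3): max_ending_here = 10, max_so_far = 10
Position 5 (value -8): max_ending_here = 2, max_so_far = 10

Maximum subarray: [7, 3]
Maximum sum: 10

The maximum subarray is [7, 3] with sum 10. This subarray runs from index 3 to index 4.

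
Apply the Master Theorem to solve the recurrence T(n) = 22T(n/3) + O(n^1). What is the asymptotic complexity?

Master Theorem for T(n) = 22T(n/3) + O(n^1):

a = 22, b = 3, c = 1
log_b(a) = log_3(22) = 2.8136

Case 1: c = 1 < log_3(22) = 2.8136
T(n) = O(n^(log_3 22))

For T(n) = 22T(n/3) + O(n^1): log_3(22) = 2.8136. This is Case 1 of the Master Theorem (c < log_b(a), work dominated by leaves), giving O(n^(log_3 22)).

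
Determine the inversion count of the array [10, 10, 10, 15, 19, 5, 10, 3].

Finding inversions in [10, 10, 10, 15, 19, 5, 10, 3]:

(0, 5): arr[0]=10 > arr[5]=5
(0, 7): arr[0]=10 > arr[7]=3
(1, 5): arr[1]=10 > arr[5]=5
(1, 7): arr[1]=10 > arr[7]=3
(2, 5): arr[2]=10 > arr[5]=5
(2, 7): arr[2]=10 > arr[7]=3
(3, 5): arr[3]=15 > arr[5]=5
(3, 6): arr[3]=15 > arr[6]=10
(3, 7): arr[3]=15 > arr[7]=3
(4, 5): arr[4]=19 > arr[5]=5
(4, 6): arr[4]=19 > arr[6]=10
(4, 7): arr[4]=19 > arr[7]=3
(5, 7): arr[5]=5 > arr[7]=3
(6, 7): arr[6]=10 > arr[7]=3

Total inversions: 14

The array has 14 inversion(s): (0,5), (0,7), (1,5), (1,7), (2,5), (2,7), (3,5), (3,6), (3,7), (4,5), (4,6), (4,7), (5,7), (6,7). Each pair (i,j) satisfies i < j and arr[i] > arr[j].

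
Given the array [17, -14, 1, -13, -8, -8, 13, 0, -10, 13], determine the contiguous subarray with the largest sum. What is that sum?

Using Kadane's algorithm on [17, -14, 1, -13, -8, -8, 13, 0, -10, 13]:

Scanning through the array:
Position 1 (value -14): max_ending_here = 3, max_so_far = 17
Position 2 (value 1): max_ending_here = 4, max_so_far = 17
Position 3 (value -13): max_ending_here = -9, max_so_far = 17
Position 4 (value -8): max_ending_here = -8, max_so_far = 17
Position 5 (value -8): max_ending_here = -8, max_so_far = 17
Position 6 (value 13): max_ending_here = 13, max_so_far = 17
Position 7 (value 0): max_ending_here = 13, max_so_far = 17
Position 8 (value -10): max_ending_here = 3, max_so_far = 17
Position 9 (value 13): max_ending_here = 16, max_so_far = 17

Maximum subarray: [17]
Maximum sum: 17

The maximum subarray is [17] with sum 17. This subarray runs from index 0 to index 0.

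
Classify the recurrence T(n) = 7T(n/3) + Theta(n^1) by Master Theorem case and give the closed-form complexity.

Master Theorem for T(n) = 7T(n/3) + O(n^1):

a = 7, b = 3, c = 1
log_b(a) = log_3(7) = 1.7712

Case 1: c = 1 < log_3(7) = 1.7712
T(n) = O(n^(log_3 7))

For T(n) = 7T(n/3) + O(n^1): log_3(7) = 1.7712. This is Case 1 of the Master Theorem (c < log_b(a), work dominated by leaves), giving O(n^(log_3 7)).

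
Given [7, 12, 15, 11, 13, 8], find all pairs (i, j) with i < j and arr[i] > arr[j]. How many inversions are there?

Finding inversions in [7, 12, 15, 11, 13, 8]:

(1, 3): arr[1]=12 > arr[3]=11
(1, 5): arr[1]=12 > arr[5]=8
(2, 3): arr[2]=15 > arr[3]=11
(2, 4): arr[2]=15 > arr[4]=13
(2, 5): arr[2]=15 > arr[5]=8
(3, 5): arr[3]=11 > arr[5]=8
(4, 5): arr[4]=13 > arr[5]=8

Total inversions: 7

The array has 7 inversion(s): (1,3), (1,5), (2,3), (2,4), (2,5), (3,5), (4,5). Each pair (i,j) satisfies i < j and arr[i] > arr[j].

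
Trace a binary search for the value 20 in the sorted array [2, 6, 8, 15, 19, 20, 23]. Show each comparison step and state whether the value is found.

Binary search for 20 in [2, 6, 8, 15, 19, 20, 23]:

lo=0, hi=6, mid=3, arr[mid]=15 -> 15 < 20, search right half
lo=4, hi=6, mid=5, arr[mid]=20 -> Found target at index 5!

Binary search finds 20 at index 5 after 2 comparisons. The search repeatedly halves the search space by comparing with the middle element.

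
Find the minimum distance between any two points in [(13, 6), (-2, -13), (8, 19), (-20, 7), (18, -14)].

Computing all pairwise distances among 5 points:

d((13, 6), (-2, -13)) = 24.2074
d((13, 6), (8, 19)) = 13.9284 <-- minimum
d((13, 6), (-20, 7)) = 33.0151
d((13, 6), (18, -14)) = 20.6155
d((-2, -13), (8, 19)) = 33.5261
d((-2, -13), (-20, 7)) = 26.9072
d((-2, -13), (18, -14)) = 20.025
d((8, 19), (-20, 7)) = 30.4631
d((8, 19), (18, -14)) = 34.4819
d((-20, 7), (18, -14)) = 43.4166

Closest pair: (13, 6) and (8, 19) with distance 13.9284

The closest pair is (13, 6) and (8, 19) with Euclidean distance 13.9284. For 5 points, brute-force pairwise comparison is shown above. For large n, the divide-and-conquer algorithm (sort by x, recurse on halves, check the dividing strip) achieves O(n log n).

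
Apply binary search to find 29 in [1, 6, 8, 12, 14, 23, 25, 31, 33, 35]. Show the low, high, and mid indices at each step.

Binary search for 29 in [1, 6, 8, 12, 14, 23, 25, 31, 33, 35]:

lo=0, hi=9, mid=4, arr[mid]=14 -> 14 < 29, search right half
lo=5, hi=9, mid=7, arr[mid]=31 -> 31 > 29, search left half
lo=5, hi=6, mid=5, arr[mid]=23 -> 23 < 29, search right half
lo=6, hi=6, mid=6, arr[mid]=25 -> 25 < 29, search right half
lo=7 > hi=6, target 29 not found

Binary search determines that 29 is not in the array after 4 comparisons. The search space was exhausted without finding the target.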